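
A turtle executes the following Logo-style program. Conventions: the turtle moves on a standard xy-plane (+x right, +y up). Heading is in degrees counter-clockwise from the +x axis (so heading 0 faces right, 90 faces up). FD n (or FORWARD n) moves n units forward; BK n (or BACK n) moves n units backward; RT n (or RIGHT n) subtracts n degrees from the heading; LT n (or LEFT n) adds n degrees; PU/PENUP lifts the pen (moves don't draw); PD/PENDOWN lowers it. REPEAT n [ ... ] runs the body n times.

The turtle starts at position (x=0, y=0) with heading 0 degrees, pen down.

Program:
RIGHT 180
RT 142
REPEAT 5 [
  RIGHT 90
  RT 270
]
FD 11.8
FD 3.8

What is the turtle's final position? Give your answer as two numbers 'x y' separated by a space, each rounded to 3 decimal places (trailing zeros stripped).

Answer: 12.293 9.604

Derivation:
Executing turtle program step by step:
Start: pos=(0,0), heading=0, pen down
RT 180: heading 0 -> 180
RT 142: heading 180 -> 38
REPEAT 5 [
  -- iteration 1/5 --
  RT 90: heading 38 -> 308
  RT 270: heading 308 -> 38
  -- iteration 2/5 --
  RT 90: heading 38 -> 308
  RT 270: heading 308 -> 38
  -- iteration 3/5 --
  RT 90: heading 38 -> 308
  RT 270: heading 308 -> 38
  -- iteration 4/5 --
  RT 90: heading 38 -> 308
  RT 270: heading 308 -> 38
  -- iteration 5/5 --
  RT 90: heading 38 -> 308
  RT 270: heading 308 -> 38
]
FD 11.8: (0,0) -> (9.299,7.265) [heading=38, draw]
FD 3.8: (9.299,7.265) -> (12.293,9.604) [heading=38, draw]
Final: pos=(12.293,9.604), heading=38, 2 segment(s) drawn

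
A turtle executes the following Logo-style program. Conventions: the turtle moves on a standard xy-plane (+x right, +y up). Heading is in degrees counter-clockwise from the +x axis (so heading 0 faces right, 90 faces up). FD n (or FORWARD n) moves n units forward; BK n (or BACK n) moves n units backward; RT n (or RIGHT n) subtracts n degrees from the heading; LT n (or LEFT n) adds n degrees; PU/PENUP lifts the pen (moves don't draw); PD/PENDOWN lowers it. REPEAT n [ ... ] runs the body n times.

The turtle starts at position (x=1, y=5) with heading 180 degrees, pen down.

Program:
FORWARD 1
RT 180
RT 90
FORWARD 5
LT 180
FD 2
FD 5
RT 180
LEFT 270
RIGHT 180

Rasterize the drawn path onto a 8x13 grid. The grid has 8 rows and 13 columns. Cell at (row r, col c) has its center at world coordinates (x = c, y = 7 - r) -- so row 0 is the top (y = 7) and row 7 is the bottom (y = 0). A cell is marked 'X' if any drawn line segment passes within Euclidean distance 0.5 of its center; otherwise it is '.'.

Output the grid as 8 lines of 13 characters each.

Answer: X............
X............
XX...........
X............
X............
X............
X............
X............

Derivation:
Segment 0: (1,5) -> (0,5)
Segment 1: (0,5) -> (0,0)
Segment 2: (0,0) -> (0,2)
Segment 3: (0,2) -> (0,7)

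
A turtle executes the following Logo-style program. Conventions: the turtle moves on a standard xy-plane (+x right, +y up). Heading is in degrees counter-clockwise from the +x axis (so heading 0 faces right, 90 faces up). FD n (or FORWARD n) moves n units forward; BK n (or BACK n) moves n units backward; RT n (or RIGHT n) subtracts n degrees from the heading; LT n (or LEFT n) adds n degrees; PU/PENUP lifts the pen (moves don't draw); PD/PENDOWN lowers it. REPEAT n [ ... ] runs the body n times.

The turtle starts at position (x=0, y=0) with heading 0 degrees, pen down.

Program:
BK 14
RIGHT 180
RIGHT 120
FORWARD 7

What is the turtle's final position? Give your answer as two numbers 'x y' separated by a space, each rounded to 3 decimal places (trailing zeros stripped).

Answer: -10.5 6.062

Derivation:
Executing turtle program step by step:
Start: pos=(0,0), heading=0, pen down
BK 14: (0,0) -> (-14,0) [heading=0, draw]
RT 180: heading 0 -> 180
RT 120: heading 180 -> 60
FD 7: (-14,0) -> (-10.5,6.062) [heading=60, draw]
Final: pos=(-10.5,6.062), heading=60, 2 segment(s) drawn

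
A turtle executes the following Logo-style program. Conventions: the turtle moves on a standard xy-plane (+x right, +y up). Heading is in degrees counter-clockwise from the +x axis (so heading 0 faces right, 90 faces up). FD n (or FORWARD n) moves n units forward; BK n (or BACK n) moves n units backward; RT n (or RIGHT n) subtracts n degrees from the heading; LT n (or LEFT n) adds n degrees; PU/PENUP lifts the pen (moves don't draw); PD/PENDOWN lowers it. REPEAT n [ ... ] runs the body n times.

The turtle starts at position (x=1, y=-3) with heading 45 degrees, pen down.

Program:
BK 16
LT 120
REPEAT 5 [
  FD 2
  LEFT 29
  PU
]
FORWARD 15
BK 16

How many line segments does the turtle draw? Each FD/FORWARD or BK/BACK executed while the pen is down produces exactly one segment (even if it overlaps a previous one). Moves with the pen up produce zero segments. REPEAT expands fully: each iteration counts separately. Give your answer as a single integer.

Executing turtle program step by step:
Start: pos=(1,-3), heading=45, pen down
BK 16: (1,-3) -> (-10.314,-14.314) [heading=45, draw]
LT 120: heading 45 -> 165
REPEAT 5 [
  -- iteration 1/5 --
  FD 2: (-10.314,-14.314) -> (-12.246,-13.796) [heading=165, draw]
  LT 29: heading 165 -> 194
  PU: pen up
  -- iteration 2/5 --
  FD 2: (-12.246,-13.796) -> (-14.186,-14.28) [heading=194, move]
  LT 29: heading 194 -> 223
  PU: pen up
  -- iteration 3/5 --
  FD 2: (-14.186,-14.28) -> (-15.649,-15.644) [heading=223, move]
  LT 29: heading 223 -> 252
  PU: pen up
  -- iteration 4/5 --
  FD 2: (-15.649,-15.644) -> (-16.267,-17.546) [heading=252, move]
  LT 29: heading 252 -> 281
  PU: pen up
  -- iteration 5/5 --
  FD 2: (-16.267,-17.546) -> (-15.885,-19.509) [heading=281, move]
  LT 29: heading 281 -> 310
  PU: pen up
]
FD 15: (-15.885,-19.509) -> (-6.243,-31) [heading=310, move]
BK 16: (-6.243,-31) -> (-16.528,-18.743) [heading=310, move]
Final: pos=(-16.528,-18.743), heading=310, 2 segment(s) drawn
Segments drawn: 2

Answer: 2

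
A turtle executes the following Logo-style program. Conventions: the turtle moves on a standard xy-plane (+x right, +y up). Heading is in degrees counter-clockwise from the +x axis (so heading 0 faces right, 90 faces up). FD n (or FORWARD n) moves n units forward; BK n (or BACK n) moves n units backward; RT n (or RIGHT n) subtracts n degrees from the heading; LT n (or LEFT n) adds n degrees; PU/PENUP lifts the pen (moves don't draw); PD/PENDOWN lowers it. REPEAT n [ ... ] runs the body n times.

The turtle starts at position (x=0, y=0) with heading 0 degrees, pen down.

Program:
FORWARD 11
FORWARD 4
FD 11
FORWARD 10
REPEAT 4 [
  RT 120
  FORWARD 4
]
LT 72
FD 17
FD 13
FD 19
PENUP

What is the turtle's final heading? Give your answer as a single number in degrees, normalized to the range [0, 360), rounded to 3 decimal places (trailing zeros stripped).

Executing turtle program step by step:
Start: pos=(0,0), heading=0, pen down
FD 11: (0,0) -> (11,0) [heading=0, draw]
FD 4: (11,0) -> (15,0) [heading=0, draw]
FD 11: (15,0) -> (26,0) [heading=0, draw]
FD 10: (26,0) -> (36,0) [heading=0, draw]
REPEAT 4 [
  -- iteration 1/4 --
  RT 120: heading 0 -> 240
  FD 4: (36,0) -> (34,-3.464) [heading=240, draw]
  -- iteration 2/4 --
  RT 120: heading 240 -> 120
  FD 4: (34,-3.464) -> (32,0) [heading=120, draw]
  -- iteration 3/4 --
  RT 120: heading 120 -> 0
  FD 4: (32,0) -> (36,0) [heading=0, draw]
  -- iteration 4/4 --
  RT 120: heading 0 -> 240
  FD 4: (36,0) -> (34,-3.464) [heading=240, draw]
]
LT 72: heading 240 -> 312
FD 17: (34,-3.464) -> (45.375,-16.098) [heading=312, draw]
FD 13: (45.375,-16.098) -> (54.074,-25.758) [heading=312, draw]
FD 19: (54.074,-25.758) -> (66.787,-39.878) [heading=312, draw]
PU: pen up
Final: pos=(66.787,-39.878), heading=312, 11 segment(s) drawn

Answer: 312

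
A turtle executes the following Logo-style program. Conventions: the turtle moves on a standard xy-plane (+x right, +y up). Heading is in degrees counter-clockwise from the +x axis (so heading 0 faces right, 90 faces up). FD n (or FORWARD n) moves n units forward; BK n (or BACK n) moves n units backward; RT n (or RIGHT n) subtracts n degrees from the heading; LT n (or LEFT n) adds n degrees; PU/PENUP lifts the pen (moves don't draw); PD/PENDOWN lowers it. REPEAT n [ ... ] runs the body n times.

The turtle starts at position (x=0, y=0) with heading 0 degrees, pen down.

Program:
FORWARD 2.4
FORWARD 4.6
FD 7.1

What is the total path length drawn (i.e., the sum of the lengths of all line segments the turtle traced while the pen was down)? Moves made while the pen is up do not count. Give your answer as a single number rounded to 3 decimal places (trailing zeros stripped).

Answer: 14.1

Derivation:
Executing turtle program step by step:
Start: pos=(0,0), heading=0, pen down
FD 2.4: (0,0) -> (2.4,0) [heading=0, draw]
FD 4.6: (2.4,0) -> (7,0) [heading=0, draw]
FD 7.1: (7,0) -> (14.1,0) [heading=0, draw]
Final: pos=(14.1,0), heading=0, 3 segment(s) drawn

Segment lengths:
  seg 1: (0,0) -> (2.4,0), length = 2.4
  seg 2: (2.4,0) -> (7,0), length = 4.6
  seg 3: (7,0) -> (14.1,0), length = 7.1
Total = 14.1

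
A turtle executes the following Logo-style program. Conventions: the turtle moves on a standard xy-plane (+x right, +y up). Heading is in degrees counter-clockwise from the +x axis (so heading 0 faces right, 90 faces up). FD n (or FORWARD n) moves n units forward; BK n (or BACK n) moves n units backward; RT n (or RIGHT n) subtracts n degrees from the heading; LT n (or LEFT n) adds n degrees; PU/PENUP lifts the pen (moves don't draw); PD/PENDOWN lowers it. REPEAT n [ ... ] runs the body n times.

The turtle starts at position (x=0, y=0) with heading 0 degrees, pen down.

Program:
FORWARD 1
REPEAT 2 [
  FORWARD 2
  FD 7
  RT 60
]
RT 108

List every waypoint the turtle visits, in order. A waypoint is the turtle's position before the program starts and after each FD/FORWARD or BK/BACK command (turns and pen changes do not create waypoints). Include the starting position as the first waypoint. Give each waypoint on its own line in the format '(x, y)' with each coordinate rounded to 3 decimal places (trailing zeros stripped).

Executing turtle program step by step:
Start: pos=(0,0), heading=0, pen down
FD 1: (0,0) -> (1,0) [heading=0, draw]
REPEAT 2 [
  -- iteration 1/2 --
  FD 2: (1,0) -> (3,0) [heading=0, draw]
  FD 7: (3,0) -> (10,0) [heading=0, draw]
  RT 60: heading 0 -> 300
  -- iteration 2/2 --
  FD 2: (10,0) -> (11,-1.732) [heading=300, draw]
  FD 7: (11,-1.732) -> (14.5,-7.794) [heading=300, draw]
  RT 60: heading 300 -> 240
]
RT 108: heading 240 -> 132
Final: pos=(14.5,-7.794), heading=132, 5 segment(s) drawn
Waypoints (6 total):
(0, 0)
(1, 0)
(3, 0)
(10, 0)
(11, -1.732)
(14.5, -7.794)

Answer: (0, 0)
(1, 0)
(3, 0)
(10, 0)
(11, -1.732)
(14.5, -7.794)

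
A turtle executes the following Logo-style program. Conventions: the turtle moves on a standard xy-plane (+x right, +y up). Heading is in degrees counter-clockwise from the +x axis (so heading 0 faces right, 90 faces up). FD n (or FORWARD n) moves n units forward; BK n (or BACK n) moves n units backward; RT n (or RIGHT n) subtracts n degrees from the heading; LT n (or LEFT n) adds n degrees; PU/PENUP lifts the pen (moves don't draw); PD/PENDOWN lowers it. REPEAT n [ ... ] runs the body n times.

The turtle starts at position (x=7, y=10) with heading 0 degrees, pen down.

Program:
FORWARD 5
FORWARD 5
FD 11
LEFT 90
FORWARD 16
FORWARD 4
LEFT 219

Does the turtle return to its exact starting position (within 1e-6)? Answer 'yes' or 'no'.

Executing turtle program step by step:
Start: pos=(7,10), heading=0, pen down
FD 5: (7,10) -> (12,10) [heading=0, draw]
FD 5: (12,10) -> (17,10) [heading=0, draw]
FD 11: (17,10) -> (28,10) [heading=0, draw]
LT 90: heading 0 -> 90
FD 16: (28,10) -> (28,26) [heading=90, draw]
FD 4: (28,26) -> (28,30) [heading=90, draw]
LT 219: heading 90 -> 309
Final: pos=(28,30), heading=309, 5 segment(s) drawn

Start position: (7, 10)
Final position: (28, 30)
Distance = 29; >= 1e-6 -> NOT closed

Answer: no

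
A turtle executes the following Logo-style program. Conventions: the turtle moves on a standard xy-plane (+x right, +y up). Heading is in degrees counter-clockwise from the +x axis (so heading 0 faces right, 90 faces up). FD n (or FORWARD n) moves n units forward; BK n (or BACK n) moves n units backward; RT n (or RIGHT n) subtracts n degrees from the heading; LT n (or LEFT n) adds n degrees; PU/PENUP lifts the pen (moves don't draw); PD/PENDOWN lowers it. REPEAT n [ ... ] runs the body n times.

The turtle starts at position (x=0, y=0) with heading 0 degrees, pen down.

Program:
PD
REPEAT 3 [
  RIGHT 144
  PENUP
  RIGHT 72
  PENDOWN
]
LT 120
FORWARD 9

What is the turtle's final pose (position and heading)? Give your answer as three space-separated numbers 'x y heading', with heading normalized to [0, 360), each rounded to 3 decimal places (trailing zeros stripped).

Executing turtle program step by step:
Start: pos=(0,0), heading=0, pen down
PD: pen down
REPEAT 3 [
  -- iteration 1/3 --
  RT 144: heading 0 -> 216
  PU: pen up
  RT 72: heading 216 -> 144
  PD: pen down
  -- iteration 2/3 --
  RT 144: heading 144 -> 0
  PU: pen up
  RT 72: heading 0 -> 288
  PD: pen down
  -- iteration 3/3 --
  RT 144: heading 288 -> 144
  PU: pen up
  RT 72: heading 144 -> 72
  PD: pen down
]
LT 120: heading 72 -> 192
FD 9: (0,0) -> (-8.803,-1.871) [heading=192, draw]
Final: pos=(-8.803,-1.871), heading=192, 1 segment(s) drawn

Answer: -8.803 -1.871 192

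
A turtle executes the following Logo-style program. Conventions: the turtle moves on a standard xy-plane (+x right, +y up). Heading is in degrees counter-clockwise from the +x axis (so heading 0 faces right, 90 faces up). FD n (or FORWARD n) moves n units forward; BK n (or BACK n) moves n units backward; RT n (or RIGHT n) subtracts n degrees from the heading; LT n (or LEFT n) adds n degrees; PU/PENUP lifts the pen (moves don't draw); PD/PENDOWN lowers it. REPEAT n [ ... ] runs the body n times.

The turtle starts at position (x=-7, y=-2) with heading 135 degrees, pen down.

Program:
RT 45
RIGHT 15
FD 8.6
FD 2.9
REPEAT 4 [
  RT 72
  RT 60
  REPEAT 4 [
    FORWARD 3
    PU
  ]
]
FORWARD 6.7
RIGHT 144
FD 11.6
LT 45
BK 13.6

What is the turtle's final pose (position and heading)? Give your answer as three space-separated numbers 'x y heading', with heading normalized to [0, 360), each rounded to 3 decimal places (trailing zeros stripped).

Executing turtle program step by step:
Start: pos=(-7,-2), heading=135, pen down
RT 45: heading 135 -> 90
RT 15: heading 90 -> 75
FD 8.6: (-7,-2) -> (-4.774,6.307) [heading=75, draw]
FD 2.9: (-4.774,6.307) -> (-4.024,9.108) [heading=75, draw]
REPEAT 4 [
  -- iteration 1/4 --
  RT 72: heading 75 -> 3
  RT 60: heading 3 -> 303
  REPEAT 4 [
    -- iteration 1/4 --
    FD 3: (-4.024,9.108) -> (-2.39,6.592) [heading=303, draw]
    PU: pen up
    -- iteration 2/4 --
    FD 3: (-2.39,6.592) -> (-0.756,4.076) [heading=303, move]
    PU: pen up
    -- iteration 3/4 --
    FD 3: (-0.756,4.076) -> (0.878,1.56) [heading=303, move]
    PU: pen up
    -- iteration 4/4 --
    FD 3: (0.878,1.56) -> (2.512,-0.956) [heading=303, move]
    PU: pen up
  ]
  -- iteration 2/4 --
  RT 72: heading 303 -> 231
  RT 60: heading 231 -> 171
  REPEAT 4 [
    -- iteration 1/4 --
    FD 3: (2.512,-0.956) -> (-0.451,-0.487) [heading=171, move]
    PU: pen up
    -- iteration 2/4 --
    FD 3: (-0.451,-0.487) -> (-3.414,-0.017) [heading=171, move]
    PU: pen up
    -- iteration 3/4 --
    FD 3: (-3.414,-0.017) -> (-6.377,0.452) [heading=171, move]
    PU: pen up
    -- iteration 4/4 --
    FD 3: (-6.377,0.452) -> (-9.34,0.921) [heading=171, move]
    PU: pen up
  ]
  -- iteration 3/4 --
  RT 72: heading 171 -> 99
  RT 60: heading 99 -> 39
  REPEAT 4 [
    -- iteration 1/4 --
    FD 3: (-9.34,0.921) -> (-7.009,2.809) [heading=39, move]
    PU: pen up
    -- iteration 2/4 --
    FD 3: (-7.009,2.809) -> (-4.677,4.697) [heading=39, move]
    PU: pen up
    -- iteration 3/4 --
    FD 3: (-4.677,4.697) -> (-2.346,6.585) [heading=39, move]
    PU: pen up
    -- iteration 4/4 --
    FD 3: (-2.346,6.585) -> (-0.014,8.473) [heading=39, move]
    PU: pen up
  ]
  -- iteration 4/4 --
  RT 72: heading 39 -> 327
  RT 60: heading 327 -> 267
  REPEAT 4 [
    -- iteration 1/4 --
    FD 3: (-0.014,8.473) -> (-0.171,5.477) [heading=267, move]
    PU: pen up
    -- iteration 2/4 --
    FD 3: (-0.171,5.477) -> (-0.328,2.481) [heading=267, move]
    PU: pen up
    -- iteration 3/4 --
    FD 3: (-0.328,2.481) -> (-0.485,-0.515) [heading=267, move]
    PU: pen up
    -- iteration 4/4 --
    FD 3: (-0.485,-0.515) -> (-0.642,-3.51) [heading=267, move]
    PU: pen up
  ]
]
FD 6.7: (-0.642,-3.51) -> (-0.993,-10.201) [heading=267, move]
RT 144: heading 267 -> 123
FD 11.6: (-0.993,-10.201) -> (-7.311,-0.473) [heading=123, move]
LT 45: heading 123 -> 168
BK 13.6: (-7.311,-0.473) -> (5.992,-3.3) [heading=168, move]
Final: pos=(5.992,-3.3), heading=168, 3 segment(s) drawn

Answer: 5.992 -3.3 168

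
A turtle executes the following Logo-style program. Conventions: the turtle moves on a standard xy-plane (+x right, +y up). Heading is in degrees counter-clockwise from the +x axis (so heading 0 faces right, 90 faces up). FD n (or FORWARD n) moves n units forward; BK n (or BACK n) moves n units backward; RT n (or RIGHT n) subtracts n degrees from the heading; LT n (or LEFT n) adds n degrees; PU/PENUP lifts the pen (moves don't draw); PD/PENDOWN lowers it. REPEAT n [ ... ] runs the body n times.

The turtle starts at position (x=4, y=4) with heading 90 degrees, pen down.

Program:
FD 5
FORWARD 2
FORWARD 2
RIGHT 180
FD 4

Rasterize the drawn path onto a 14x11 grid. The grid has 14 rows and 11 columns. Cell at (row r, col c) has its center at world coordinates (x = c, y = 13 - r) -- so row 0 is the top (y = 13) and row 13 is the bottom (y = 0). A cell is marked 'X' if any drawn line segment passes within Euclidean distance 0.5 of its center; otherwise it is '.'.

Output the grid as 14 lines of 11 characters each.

Answer: ....X......
....X......
....X......
....X......
....X......
....X......
....X......
....X......
....X......
....X......
...........
...........
...........
...........

Derivation:
Segment 0: (4,4) -> (4,9)
Segment 1: (4,9) -> (4,11)
Segment 2: (4,11) -> (4,13)
Segment 3: (4,13) -> (4,9)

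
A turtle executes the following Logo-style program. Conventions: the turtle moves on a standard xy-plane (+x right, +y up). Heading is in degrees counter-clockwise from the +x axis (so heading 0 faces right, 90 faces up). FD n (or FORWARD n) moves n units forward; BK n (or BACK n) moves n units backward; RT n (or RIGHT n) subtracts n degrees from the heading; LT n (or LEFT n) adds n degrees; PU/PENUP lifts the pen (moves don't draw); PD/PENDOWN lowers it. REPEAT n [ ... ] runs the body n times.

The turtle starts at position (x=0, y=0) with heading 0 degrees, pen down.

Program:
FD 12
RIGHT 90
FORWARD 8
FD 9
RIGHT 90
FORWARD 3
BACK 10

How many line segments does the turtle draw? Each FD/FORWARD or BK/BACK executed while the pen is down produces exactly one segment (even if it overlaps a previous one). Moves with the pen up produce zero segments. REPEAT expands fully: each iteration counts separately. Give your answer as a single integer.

Executing turtle program step by step:
Start: pos=(0,0), heading=0, pen down
FD 12: (0,0) -> (12,0) [heading=0, draw]
RT 90: heading 0 -> 270
FD 8: (12,0) -> (12,-8) [heading=270, draw]
FD 9: (12,-8) -> (12,-17) [heading=270, draw]
RT 90: heading 270 -> 180
FD 3: (12,-17) -> (9,-17) [heading=180, draw]
BK 10: (9,-17) -> (19,-17) [heading=180, draw]
Final: pos=(19,-17), heading=180, 5 segment(s) drawn
Segments drawn: 5

Answer: 5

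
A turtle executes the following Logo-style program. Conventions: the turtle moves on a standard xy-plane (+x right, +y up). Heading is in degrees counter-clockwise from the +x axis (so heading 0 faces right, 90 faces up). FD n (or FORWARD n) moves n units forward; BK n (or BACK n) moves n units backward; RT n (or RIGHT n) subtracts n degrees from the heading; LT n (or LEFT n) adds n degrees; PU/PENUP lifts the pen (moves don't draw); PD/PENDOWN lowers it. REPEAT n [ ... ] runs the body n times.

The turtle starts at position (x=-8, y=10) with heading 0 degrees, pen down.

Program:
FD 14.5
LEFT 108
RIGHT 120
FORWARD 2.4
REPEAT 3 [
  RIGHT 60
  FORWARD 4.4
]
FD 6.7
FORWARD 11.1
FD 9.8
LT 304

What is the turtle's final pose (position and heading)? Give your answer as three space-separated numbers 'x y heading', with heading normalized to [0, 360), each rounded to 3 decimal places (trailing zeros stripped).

Executing turtle program step by step:
Start: pos=(-8,10), heading=0, pen down
FD 14.5: (-8,10) -> (6.5,10) [heading=0, draw]
LT 108: heading 0 -> 108
RT 120: heading 108 -> 348
FD 2.4: (6.5,10) -> (8.848,9.501) [heading=348, draw]
REPEAT 3 [
  -- iteration 1/3 --
  RT 60: heading 348 -> 288
  FD 4.4: (8.848,9.501) -> (10.207,5.316) [heading=288, draw]
  -- iteration 2/3 --
  RT 60: heading 288 -> 228
  FD 4.4: (10.207,5.316) -> (7.263,2.047) [heading=228, draw]
  -- iteration 3/3 --
  RT 60: heading 228 -> 168
  FD 4.4: (7.263,2.047) -> (2.959,2.961) [heading=168, draw]
]
FD 6.7: (2.959,2.961) -> (-3.594,4.354) [heading=168, draw]
FD 11.1: (-3.594,4.354) -> (-14.452,6.662) [heading=168, draw]
FD 9.8: (-14.452,6.662) -> (-24.038,8.7) [heading=168, draw]
LT 304: heading 168 -> 112
Final: pos=(-24.038,8.7), heading=112, 8 segment(s) drawn

Answer: -24.038 8.7 112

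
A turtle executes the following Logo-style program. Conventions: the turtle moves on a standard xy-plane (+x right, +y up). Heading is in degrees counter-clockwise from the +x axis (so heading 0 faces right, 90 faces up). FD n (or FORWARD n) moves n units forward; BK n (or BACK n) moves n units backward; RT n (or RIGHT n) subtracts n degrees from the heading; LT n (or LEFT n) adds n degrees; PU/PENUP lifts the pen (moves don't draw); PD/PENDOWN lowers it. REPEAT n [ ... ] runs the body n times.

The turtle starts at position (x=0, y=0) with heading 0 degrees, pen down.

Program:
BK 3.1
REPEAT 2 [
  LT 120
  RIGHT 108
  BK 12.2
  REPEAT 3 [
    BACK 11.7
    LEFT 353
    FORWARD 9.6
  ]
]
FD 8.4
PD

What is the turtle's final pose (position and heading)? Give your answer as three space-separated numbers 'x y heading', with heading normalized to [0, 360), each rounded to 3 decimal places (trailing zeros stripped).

Answer: -32.091 -12.847 342

Derivation:
Executing turtle program step by step:
Start: pos=(0,0), heading=0, pen down
BK 3.1: (0,0) -> (-3.1,0) [heading=0, draw]
REPEAT 2 [
  -- iteration 1/2 --
  LT 120: heading 0 -> 120
  RT 108: heading 120 -> 12
  BK 12.2: (-3.1,0) -> (-15.033,-2.537) [heading=12, draw]
  REPEAT 3 [
    -- iteration 1/3 --
    BK 11.7: (-15.033,-2.537) -> (-26.478,-4.969) [heading=12, draw]
    LT 353: heading 12 -> 5
    FD 9.6: (-26.478,-4.969) -> (-16.914,-4.132) [heading=5, draw]
    -- iteration 2/3 --
    BK 11.7: (-16.914,-4.132) -> (-28.57,-5.152) [heading=5, draw]
    LT 353: heading 5 -> 358
    FD 9.6: (-28.57,-5.152) -> (-18.976,-5.487) [heading=358, draw]
    -- iteration 3/3 --
    BK 11.7: (-18.976,-5.487) -> (-30.668,-5.079) [heading=358, draw]
    LT 353: heading 358 -> 351
    FD 9.6: (-30.668,-5.079) -> (-21.187,-6.581) [heading=351, draw]
  ]
  -- iteration 2/2 --
  LT 120: heading 351 -> 111
  RT 108: heading 111 -> 3
  BK 12.2: (-21.187,-6.581) -> (-33.37,-7.219) [heading=3, draw]
  REPEAT 3 [
    -- iteration 1/3 --
    BK 11.7: (-33.37,-7.219) -> (-45.054,-7.831) [heading=3, draw]
    LT 353: heading 3 -> 356
    FD 9.6: (-45.054,-7.831) -> (-35.477,-8.501) [heading=356, draw]
    -- iteration 2/3 --
    BK 11.7: (-35.477,-8.501) -> (-47.149,-7.685) [heading=356, draw]
    LT 353: heading 356 -> 349
    FD 9.6: (-47.149,-7.685) -> (-37.725,-9.517) [heading=349, draw]
    -- iteration 3/3 --
    BK 11.7: (-37.725,-9.517) -> (-49.21,-7.284) [heading=349, draw]
    LT 353: heading 349 -> 342
    FD 9.6: (-49.21,-7.284) -> (-40.08,-10.251) [heading=342, draw]
  ]
]
FD 8.4: (-40.08,-10.251) -> (-32.091,-12.847) [heading=342, draw]
PD: pen down
Final: pos=(-32.091,-12.847), heading=342, 16 segment(s) drawn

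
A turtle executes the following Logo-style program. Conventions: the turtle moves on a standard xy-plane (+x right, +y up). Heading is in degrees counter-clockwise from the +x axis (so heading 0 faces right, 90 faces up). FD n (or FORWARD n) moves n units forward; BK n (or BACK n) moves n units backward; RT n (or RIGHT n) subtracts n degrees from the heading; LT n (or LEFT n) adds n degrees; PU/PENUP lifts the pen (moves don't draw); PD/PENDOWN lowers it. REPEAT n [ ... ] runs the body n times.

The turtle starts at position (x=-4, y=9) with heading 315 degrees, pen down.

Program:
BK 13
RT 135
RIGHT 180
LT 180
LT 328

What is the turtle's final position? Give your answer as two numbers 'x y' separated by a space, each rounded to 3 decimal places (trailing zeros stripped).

Answer: -13.192 18.192

Derivation:
Executing turtle program step by step:
Start: pos=(-4,9), heading=315, pen down
BK 13: (-4,9) -> (-13.192,18.192) [heading=315, draw]
RT 135: heading 315 -> 180
RT 180: heading 180 -> 0
LT 180: heading 0 -> 180
LT 328: heading 180 -> 148
Final: pos=(-13.192,18.192), heading=148, 1 segment(s) drawn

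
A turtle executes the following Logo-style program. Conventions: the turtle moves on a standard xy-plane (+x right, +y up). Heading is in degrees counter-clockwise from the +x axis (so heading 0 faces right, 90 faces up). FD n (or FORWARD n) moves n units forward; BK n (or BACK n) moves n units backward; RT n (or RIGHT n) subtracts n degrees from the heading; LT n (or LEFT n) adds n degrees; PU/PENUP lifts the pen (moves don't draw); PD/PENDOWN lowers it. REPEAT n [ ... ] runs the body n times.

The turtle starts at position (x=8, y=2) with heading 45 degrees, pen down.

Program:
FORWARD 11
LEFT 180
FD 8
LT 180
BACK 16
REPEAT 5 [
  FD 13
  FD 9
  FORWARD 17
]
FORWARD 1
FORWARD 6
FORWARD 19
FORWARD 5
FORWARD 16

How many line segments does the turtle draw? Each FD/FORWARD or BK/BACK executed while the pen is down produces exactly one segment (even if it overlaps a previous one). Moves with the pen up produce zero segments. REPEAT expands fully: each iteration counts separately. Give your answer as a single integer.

Answer: 23

Derivation:
Executing turtle program step by step:
Start: pos=(8,2), heading=45, pen down
FD 11: (8,2) -> (15.778,9.778) [heading=45, draw]
LT 180: heading 45 -> 225
FD 8: (15.778,9.778) -> (10.121,4.121) [heading=225, draw]
LT 180: heading 225 -> 45
BK 16: (10.121,4.121) -> (-1.192,-7.192) [heading=45, draw]
REPEAT 5 [
  -- iteration 1/5 --
  FD 13: (-1.192,-7.192) -> (8,2) [heading=45, draw]
  FD 9: (8,2) -> (14.364,8.364) [heading=45, draw]
  FD 17: (14.364,8.364) -> (26.385,20.385) [heading=45, draw]
  -- iteration 2/5 --
  FD 13: (26.385,20.385) -> (35.577,29.577) [heading=45, draw]
  FD 9: (35.577,29.577) -> (41.941,35.941) [heading=45, draw]
  FD 17: (41.941,35.941) -> (53.962,47.962) [heading=45, draw]
  -- iteration 3/5 --
  FD 13: (53.962,47.962) -> (63.154,57.154) [heading=45, draw]
  FD 9: (63.154,57.154) -> (69.518,63.518) [heading=45, draw]
  FD 17: (69.518,63.518) -> (81.539,75.539) [heading=45, draw]
  -- iteration 4/5 --
  FD 13: (81.539,75.539) -> (90.731,84.731) [heading=45, draw]
  FD 9: (90.731,84.731) -> (97.095,91.095) [heading=45, draw]
  FD 17: (97.095,91.095) -> (109.116,103.116) [heading=45, draw]
  -- iteration 5/5 --
  FD 13: (109.116,103.116) -> (118.309,112.309) [heading=45, draw]
  FD 9: (118.309,112.309) -> (124.673,118.673) [heading=45, draw]
  FD 17: (124.673,118.673) -> (136.693,130.693) [heading=45, draw]
]
FD 1: (136.693,130.693) -> (137.401,131.401) [heading=45, draw]
FD 6: (137.401,131.401) -> (141.643,135.643) [heading=45, draw]
FD 19: (141.643,135.643) -> (155.078,149.078) [heading=45, draw]
FD 5: (155.078,149.078) -> (158.614,152.614) [heading=45, draw]
FD 16: (158.614,152.614) -> (169.927,163.927) [heading=45, draw]
Final: pos=(169.927,163.927), heading=45, 23 segment(s) drawn
Segments drawn: 23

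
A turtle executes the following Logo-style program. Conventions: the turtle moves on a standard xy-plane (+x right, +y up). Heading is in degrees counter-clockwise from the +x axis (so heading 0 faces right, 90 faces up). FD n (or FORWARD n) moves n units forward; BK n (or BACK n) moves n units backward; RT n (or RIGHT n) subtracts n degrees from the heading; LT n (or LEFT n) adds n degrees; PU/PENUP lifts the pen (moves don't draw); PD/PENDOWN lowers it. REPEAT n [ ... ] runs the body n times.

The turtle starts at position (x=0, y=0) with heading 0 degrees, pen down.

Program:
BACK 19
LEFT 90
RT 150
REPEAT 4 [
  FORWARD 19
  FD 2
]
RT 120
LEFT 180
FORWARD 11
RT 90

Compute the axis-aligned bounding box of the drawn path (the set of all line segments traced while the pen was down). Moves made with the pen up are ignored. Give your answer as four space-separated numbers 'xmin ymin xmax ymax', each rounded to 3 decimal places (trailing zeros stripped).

Executing turtle program step by step:
Start: pos=(0,0), heading=0, pen down
BK 19: (0,0) -> (-19,0) [heading=0, draw]
LT 90: heading 0 -> 90
RT 150: heading 90 -> 300
REPEAT 4 [
  -- iteration 1/4 --
  FD 19: (-19,0) -> (-9.5,-16.454) [heading=300, draw]
  FD 2: (-9.5,-16.454) -> (-8.5,-18.187) [heading=300, draw]
  -- iteration 2/4 --
  FD 19: (-8.5,-18.187) -> (1,-34.641) [heading=300, draw]
  FD 2: (1,-34.641) -> (2,-36.373) [heading=300, draw]
  -- iteration 3/4 --
  FD 19: (2,-36.373) -> (11.5,-52.828) [heading=300, draw]
  FD 2: (11.5,-52.828) -> (12.5,-54.56) [heading=300, draw]
  -- iteration 4/4 --
  FD 19: (12.5,-54.56) -> (22,-71.014) [heading=300, draw]
  FD 2: (22,-71.014) -> (23,-72.746) [heading=300, draw]
]
RT 120: heading 300 -> 180
LT 180: heading 180 -> 0
FD 11: (23,-72.746) -> (34,-72.746) [heading=0, draw]
RT 90: heading 0 -> 270
Final: pos=(34,-72.746), heading=270, 10 segment(s) drawn

Segment endpoints: x in {-19, -9.5, -8.5, 0, 1, 2, 11.5, 12.5, 22, 23, 34}, y in {-72.746, -71.014, -54.56, -52.828, -36.373, -34.641, -18.187, -16.454, 0}
xmin=-19, ymin=-72.746, xmax=34, ymax=0

Answer: -19 -72.746 34 0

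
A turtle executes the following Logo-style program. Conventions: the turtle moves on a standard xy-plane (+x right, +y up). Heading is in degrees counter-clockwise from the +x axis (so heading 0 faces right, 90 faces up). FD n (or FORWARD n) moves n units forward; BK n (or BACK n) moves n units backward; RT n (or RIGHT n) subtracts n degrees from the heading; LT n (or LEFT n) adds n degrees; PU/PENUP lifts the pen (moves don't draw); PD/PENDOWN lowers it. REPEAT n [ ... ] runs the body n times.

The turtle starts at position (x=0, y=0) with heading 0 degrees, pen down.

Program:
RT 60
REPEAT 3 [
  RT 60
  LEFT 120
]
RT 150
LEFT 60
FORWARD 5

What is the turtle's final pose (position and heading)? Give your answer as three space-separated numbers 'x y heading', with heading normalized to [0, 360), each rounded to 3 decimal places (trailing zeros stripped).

Answer: 4.33 2.5 30

Derivation:
Executing turtle program step by step:
Start: pos=(0,0), heading=0, pen down
RT 60: heading 0 -> 300
REPEAT 3 [
  -- iteration 1/3 --
  RT 60: heading 300 -> 240
  LT 120: heading 240 -> 0
  -- iteration 2/3 --
  RT 60: heading 0 -> 300
  LT 120: heading 300 -> 60
  -- iteration 3/3 --
  RT 60: heading 60 -> 0
  LT 120: heading 0 -> 120
]
RT 150: heading 120 -> 330
LT 60: heading 330 -> 30
FD 5: (0,0) -> (4.33,2.5) [heading=30, draw]
Final: pos=(4.33,2.5), heading=30, 1 segment(s) drawn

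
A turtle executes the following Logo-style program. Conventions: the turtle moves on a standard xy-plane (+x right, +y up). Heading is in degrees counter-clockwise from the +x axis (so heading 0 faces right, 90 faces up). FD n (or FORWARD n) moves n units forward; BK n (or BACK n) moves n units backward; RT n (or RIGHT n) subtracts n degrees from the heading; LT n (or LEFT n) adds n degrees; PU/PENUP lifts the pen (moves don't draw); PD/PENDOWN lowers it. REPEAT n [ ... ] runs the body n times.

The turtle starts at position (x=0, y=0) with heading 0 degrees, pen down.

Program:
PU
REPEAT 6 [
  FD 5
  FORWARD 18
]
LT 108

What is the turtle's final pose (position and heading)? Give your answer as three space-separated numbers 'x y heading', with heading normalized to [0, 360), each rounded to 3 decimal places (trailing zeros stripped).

Answer: 138 0 108

Derivation:
Executing turtle program step by step:
Start: pos=(0,0), heading=0, pen down
PU: pen up
REPEAT 6 [
  -- iteration 1/6 --
  FD 5: (0,0) -> (5,0) [heading=0, move]
  FD 18: (5,0) -> (23,0) [heading=0, move]
  -- iteration 2/6 --
  FD 5: (23,0) -> (28,0) [heading=0, move]
  FD 18: (28,0) -> (46,0) [heading=0, move]
  -- iteration 3/6 --
  FD 5: (46,0) -> (51,0) [heading=0, move]
  FD 18: (51,0) -> (69,0) [heading=0, move]
  -- iteration 4/6 --
  FD 5: (69,0) -> (74,0) [heading=0, move]
  FD 18: (74,0) -> (92,0) [heading=0, move]
  -- iteration 5/6 --
  FD 5: (92,0) -> (97,0) [heading=0, move]
  FD 18: (97,0) -> (115,0) [heading=0, move]
  -- iteration 6/6 --
  FD 5: (115,0) -> (120,0) [heading=0, move]
  FD 18: (120,0) -> (138,0) [heading=0, move]
]
LT 108: heading 0 -> 108
Final: pos=(138,0), heading=108, 0 segment(s) drawn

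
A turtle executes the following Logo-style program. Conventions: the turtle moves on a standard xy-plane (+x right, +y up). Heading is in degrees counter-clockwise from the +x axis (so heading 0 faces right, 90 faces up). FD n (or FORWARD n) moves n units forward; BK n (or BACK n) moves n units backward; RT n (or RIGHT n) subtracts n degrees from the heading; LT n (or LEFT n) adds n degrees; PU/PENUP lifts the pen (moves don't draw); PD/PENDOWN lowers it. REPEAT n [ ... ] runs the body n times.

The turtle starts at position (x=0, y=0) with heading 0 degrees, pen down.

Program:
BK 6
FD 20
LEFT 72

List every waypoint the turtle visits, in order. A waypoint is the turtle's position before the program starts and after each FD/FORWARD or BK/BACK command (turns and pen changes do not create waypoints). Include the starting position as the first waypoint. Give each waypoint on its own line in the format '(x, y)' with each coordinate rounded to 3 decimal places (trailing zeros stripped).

Answer: (0, 0)
(-6, 0)
(14, 0)

Derivation:
Executing turtle program step by step:
Start: pos=(0,0), heading=0, pen down
BK 6: (0,0) -> (-6,0) [heading=0, draw]
FD 20: (-6,0) -> (14,0) [heading=0, draw]
LT 72: heading 0 -> 72
Final: pos=(14,0), heading=72, 2 segment(s) drawn
Waypoints (3 total):
(0, 0)
(-6, 0)
(14, 0)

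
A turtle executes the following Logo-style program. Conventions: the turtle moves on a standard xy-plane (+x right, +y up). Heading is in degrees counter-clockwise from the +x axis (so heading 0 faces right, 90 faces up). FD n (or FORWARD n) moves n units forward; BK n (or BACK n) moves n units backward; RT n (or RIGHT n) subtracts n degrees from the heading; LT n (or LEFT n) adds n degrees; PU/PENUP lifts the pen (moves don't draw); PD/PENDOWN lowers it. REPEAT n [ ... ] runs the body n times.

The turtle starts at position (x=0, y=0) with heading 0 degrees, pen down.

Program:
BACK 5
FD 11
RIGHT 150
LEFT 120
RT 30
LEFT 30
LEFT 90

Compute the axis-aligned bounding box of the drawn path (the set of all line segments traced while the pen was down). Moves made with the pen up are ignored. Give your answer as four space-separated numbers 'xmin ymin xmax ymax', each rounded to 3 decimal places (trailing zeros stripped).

Answer: -5 0 6 0

Derivation:
Executing turtle program step by step:
Start: pos=(0,0), heading=0, pen down
BK 5: (0,0) -> (-5,0) [heading=0, draw]
FD 11: (-5,0) -> (6,0) [heading=0, draw]
RT 150: heading 0 -> 210
LT 120: heading 210 -> 330
RT 30: heading 330 -> 300
LT 30: heading 300 -> 330
LT 90: heading 330 -> 60
Final: pos=(6,0), heading=60, 2 segment(s) drawn

Segment endpoints: x in {-5, 0, 6}, y in {0}
xmin=-5, ymin=0, xmax=6, ymax=0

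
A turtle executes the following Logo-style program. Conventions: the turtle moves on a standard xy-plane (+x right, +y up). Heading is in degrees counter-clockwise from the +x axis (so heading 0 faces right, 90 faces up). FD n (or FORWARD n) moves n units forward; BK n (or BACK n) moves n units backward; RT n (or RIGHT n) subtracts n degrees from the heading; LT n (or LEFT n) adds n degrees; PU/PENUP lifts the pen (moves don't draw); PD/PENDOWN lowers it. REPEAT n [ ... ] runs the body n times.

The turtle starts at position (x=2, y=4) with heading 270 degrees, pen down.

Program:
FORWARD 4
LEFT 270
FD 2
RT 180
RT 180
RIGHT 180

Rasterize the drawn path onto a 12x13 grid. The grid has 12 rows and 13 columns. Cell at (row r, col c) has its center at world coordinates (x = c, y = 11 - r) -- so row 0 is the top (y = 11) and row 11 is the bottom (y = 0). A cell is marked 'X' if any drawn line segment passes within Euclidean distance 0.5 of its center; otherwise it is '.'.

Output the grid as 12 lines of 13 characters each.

Segment 0: (2,4) -> (2,0)
Segment 1: (2,0) -> (-0,0)

Answer: .............
.............
.............
.............
.............
.............
.............
..X..........
..X..........
..X..........
..X..........
XXX..........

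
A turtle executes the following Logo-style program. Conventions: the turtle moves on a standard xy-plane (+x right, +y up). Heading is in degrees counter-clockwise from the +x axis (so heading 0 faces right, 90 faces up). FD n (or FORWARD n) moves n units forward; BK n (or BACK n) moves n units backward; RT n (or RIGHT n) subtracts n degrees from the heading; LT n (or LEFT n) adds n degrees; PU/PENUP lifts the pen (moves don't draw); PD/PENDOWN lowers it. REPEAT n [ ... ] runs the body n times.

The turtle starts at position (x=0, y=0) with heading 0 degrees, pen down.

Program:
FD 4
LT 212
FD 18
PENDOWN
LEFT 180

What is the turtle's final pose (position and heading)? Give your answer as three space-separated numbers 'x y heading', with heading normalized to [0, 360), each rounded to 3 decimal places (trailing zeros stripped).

Executing turtle program step by step:
Start: pos=(0,0), heading=0, pen down
FD 4: (0,0) -> (4,0) [heading=0, draw]
LT 212: heading 0 -> 212
FD 18: (4,0) -> (-11.265,-9.539) [heading=212, draw]
PD: pen down
LT 180: heading 212 -> 32
Final: pos=(-11.265,-9.539), heading=32, 2 segment(s) drawn

Answer: -11.265 -9.539 32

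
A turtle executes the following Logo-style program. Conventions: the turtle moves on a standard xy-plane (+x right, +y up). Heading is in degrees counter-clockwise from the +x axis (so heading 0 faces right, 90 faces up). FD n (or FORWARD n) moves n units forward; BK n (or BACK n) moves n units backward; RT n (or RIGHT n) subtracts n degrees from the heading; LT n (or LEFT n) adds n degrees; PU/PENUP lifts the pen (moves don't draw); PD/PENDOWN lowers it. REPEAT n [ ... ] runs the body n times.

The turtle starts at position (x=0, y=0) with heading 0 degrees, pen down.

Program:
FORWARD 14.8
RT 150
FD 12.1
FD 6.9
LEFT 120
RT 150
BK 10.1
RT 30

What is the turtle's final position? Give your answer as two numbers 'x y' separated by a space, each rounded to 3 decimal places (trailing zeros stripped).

Executing turtle program step by step:
Start: pos=(0,0), heading=0, pen down
FD 14.8: (0,0) -> (14.8,0) [heading=0, draw]
RT 150: heading 0 -> 210
FD 12.1: (14.8,0) -> (4.321,-6.05) [heading=210, draw]
FD 6.9: (4.321,-6.05) -> (-1.654,-9.5) [heading=210, draw]
LT 120: heading 210 -> 330
RT 150: heading 330 -> 180
BK 10.1: (-1.654,-9.5) -> (8.446,-9.5) [heading=180, draw]
RT 30: heading 180 -> 150
Final: pos=(8.446,-9.5), heading=150, 4 segment(s) drawn

Answer: 8.446 -9.5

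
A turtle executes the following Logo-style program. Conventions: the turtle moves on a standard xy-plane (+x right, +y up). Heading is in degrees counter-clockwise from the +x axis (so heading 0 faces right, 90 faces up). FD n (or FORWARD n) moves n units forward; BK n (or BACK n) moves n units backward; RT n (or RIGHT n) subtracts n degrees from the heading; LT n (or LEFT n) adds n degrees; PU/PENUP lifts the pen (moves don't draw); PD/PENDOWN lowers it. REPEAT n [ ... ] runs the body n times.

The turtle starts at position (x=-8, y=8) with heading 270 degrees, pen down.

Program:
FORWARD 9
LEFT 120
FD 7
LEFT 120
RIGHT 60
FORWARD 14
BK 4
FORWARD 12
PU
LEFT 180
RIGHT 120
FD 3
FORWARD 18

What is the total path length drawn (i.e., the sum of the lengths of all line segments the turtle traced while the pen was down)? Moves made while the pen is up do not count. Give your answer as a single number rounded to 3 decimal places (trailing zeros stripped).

Answer: 46

Derivation:
Executing turtle program step by step:
Start: pos=(-8,8), heading=270, pen down
FD 9: (-8,8) -> (-8,-1) [heading=270, draw]
LT 120: heading 270 -> 30
FD 7: (-8,-1) -> (-1.938,2.5) [heading=30, draw]
LT 120: heading 30 -> 150
RT 60: heading 150 -> 90
FD 14: (-1.938,2.5) -> (-1.938,16.5) [heading=90, draw]
BK 4: (-1.938,16.5) -> (-1.938,12.5) [heading=90, draw]
FD 12: (-1.938,12.5) -> (-1.938,24.5) [heading=90, draw]
PU: pen up
LT 180: heading 90 -> 270
RT 120: heading 270 -> 150
FD 3: (-1.938,24.5) -> (-4.536,26) [heading=150, move]
FD 18: (-4.536,26) -> (-20.124,35) [heading=150, move]
Final: pos=(-20.124,35), heading=150, 5 segment(s) drawn

Segment lengths:
  seg 1: (-8,8) -> (-8,-1), length = 9
  seg 2: (-8,-1) -> (-1.938,2.5), length = 7
  seg 3: (-1.938,2.5) -> (-1.938,16.5), length = 14
  seg 4: (-1.938,16.5) -> (-1.938,12.5), length = 4
  seg 5: (-1.938,12.5) -> (-1.938,24.5), length = 12
Total = 46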